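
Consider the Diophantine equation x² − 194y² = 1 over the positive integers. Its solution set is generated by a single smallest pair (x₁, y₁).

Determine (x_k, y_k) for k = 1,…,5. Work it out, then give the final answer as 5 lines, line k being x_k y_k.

195 14
76049 5460
29658915 2129386
11566900801 830455080
4511061653475 323875351814

√194 → a₀=13, period (1,12,1,26); ℓ=4 even so k=3
step 0: (13, 1)  from 13·(1,0) + (0,1)
step 1: (14, 1)  from 1·(13,1) + (1,0)
step 2: (181, 13)  from 12·(14,1) + (13,1)
step 3: (195, 14)  from 1·(181,13) + (14,1)
fundamental: x₁=195, y₁=14  (since 38025 − 194·196 = 1)
(195+14√194)^2 = 76049 + 5460√194
(195+14√194)^3 = 29658915 + 2129386√194
(195+14√194)^4 = 11566900801 + 830455080√194
(195+14√194)^5 = 4511061653475 + 323875351814√194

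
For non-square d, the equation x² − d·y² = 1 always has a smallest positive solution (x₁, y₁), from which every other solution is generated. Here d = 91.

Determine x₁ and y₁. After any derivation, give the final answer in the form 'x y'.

1574 165

d=91: √d = [9; 1,1,5,1,5,1,1,18] (ℓ=8, even), read p_7/q_7
step 0: (9, 1)  from 9·(1,0) + (0,1)
…
step 2: (19, 2)  from 1·(10,1) + (9,1)
step 3: (105, 11)  from 5·(19,2) + (10,1)
step 4: (124, 13)  from 1·(105,11) + (19,2)
step 5: (725, 76)  from 5·(124,13) + (105,11)
step 6: (849, 89)  from 1·(725,76) + (124,13)
step 7: (1574, 165)  from 1·(849,89) + (725,76)
→ (1574, 165).  Check: 1574²=2477476, 91·165²=2477475, difference 1.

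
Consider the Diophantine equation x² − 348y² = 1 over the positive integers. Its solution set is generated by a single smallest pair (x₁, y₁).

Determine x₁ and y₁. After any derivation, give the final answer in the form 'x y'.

1567 84

√348 → a₀=18, period (1,1,1,8,1,1,1,36); ℓ=8 even so k=7
step 0: (18, 1)  from 18·(1,0) + (0,1)
step 1: (19, 1)  from 1·(18,1) + (1,0)
step 2: (37, 2)  from 1·(19,1) + (18,1)
…
step 6: (1026, 55)  from 1·(541,29) + (485,26)
step 7: (1567, 84)  from 1·(1026,55) + (541,29)
fundamental: x₁=1567, y₁=84  (since 2455489 − 348·7056 = 1)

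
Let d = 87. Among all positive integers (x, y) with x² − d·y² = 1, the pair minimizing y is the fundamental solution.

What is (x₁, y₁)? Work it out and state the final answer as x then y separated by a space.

[9; 3,18] for √87; ℓ=2 ⇒ convergent index 1
step 0: (9, 1)  from 9·(1,0) + (0,1)
step 1: (28, 3)  from 3·(9,1) + (1,0)
fundamental: x₁=28, y₁=3  (since 784 − 87·9 = 1)

28 3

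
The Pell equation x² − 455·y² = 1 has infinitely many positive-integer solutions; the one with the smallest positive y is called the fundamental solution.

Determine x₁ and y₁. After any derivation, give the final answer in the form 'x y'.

[21; 3,42] for √455; ℓ=2 ⇒ convergent index 1
a_0=21:  p_0=21·1+0=21,  q_0=21·0+1=1
a_1=3:  p_1=3·21+1=64,  q_1=3·1+0=3
→ (64, 3).  Check: 64²=4096, 455·3²=4095, difference 1.

64 3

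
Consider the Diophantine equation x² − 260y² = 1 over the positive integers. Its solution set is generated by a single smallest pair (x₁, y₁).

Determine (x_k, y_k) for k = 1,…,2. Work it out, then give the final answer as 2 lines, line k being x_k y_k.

129 8
33281 2064

[16; 8,32] for √260; ℓ=2 ⇒ convergent index 1
k=0  a_k=16  p_k/q_k = 16/1
k=1  a_k=8  p_k/q_k = 129/8
(x₁, y₁) = (129, 8);  129² − 260·8² = 1 ✓
n=2: (129,8)∘(129,8) = (129·129+260·8·8, 129·8+8·129) = (33281,2064)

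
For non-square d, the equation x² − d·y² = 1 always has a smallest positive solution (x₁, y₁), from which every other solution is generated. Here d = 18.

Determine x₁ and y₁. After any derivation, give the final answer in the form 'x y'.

17 4

√18 → a₀=4, period (4,8); ℓ=2 even so k=1
i=0: a=4 ⇒ p=4, q=1
i=1: a=4 ⇒ p=17, q=4
fundamental: x₁=17, y₁=4  (since 289 − 18·16 = 1)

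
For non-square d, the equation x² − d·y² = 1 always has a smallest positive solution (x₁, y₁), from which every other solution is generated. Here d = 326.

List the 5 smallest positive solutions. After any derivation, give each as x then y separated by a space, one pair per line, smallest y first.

d=326: √d = [18; 18,36] (ℓ=2, even), read p_1/q_1
a_0=18:  p_0=18·1+0=18,  q_0=18·0+1=1
a_1=18:  p_1=18·18+1=325,  q_1=18·1+0=18
→ (325, 18).  Check: 325²=105625, 326·18²=105624, difference 1.
(x_2, y_2) = (325·325 + 326·18·18, 325·18 + 18·325) = (211249, 11700)
(x_3, y_3) = (325·211249 + 326·18·11700, 325·11700 + 18·211249) = (137311525, 7604982)
(x_4, y_4) = (325·137311525 + 326·18·7604982, 325·7604982 + 18·137311525) = (89252280001, 4943226600)
(x_5, y_5) = (325·89252280001 + 326·18·4943226600, 325·4943226600 + 18·89252280001) = (58013844689125, 3213089685018)

325 18
211249 11700
137311525 7604982
89252280001 4943226600
58013844689125 3213089685018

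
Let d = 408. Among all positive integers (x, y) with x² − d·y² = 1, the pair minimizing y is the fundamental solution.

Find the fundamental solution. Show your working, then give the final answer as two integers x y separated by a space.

[20; 5,40] for √408; ℓ=2 ⇒ convergent index 1
k=0  a_k=20  p_k/q_k = 20/1
k=1  a_k=5  p_k/q_k = 101/5
fundamental: x₁=101, y₁=5  (since 10201 − 408·25 = 1)

101 5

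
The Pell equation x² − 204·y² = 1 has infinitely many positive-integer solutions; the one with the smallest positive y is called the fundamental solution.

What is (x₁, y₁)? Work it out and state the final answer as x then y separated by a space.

[14; 3,1,1,6,1,1,3,28] for √204; ℓ=8 ⇒ convergent index 7
step 0: (14, 1)  from 14·(1,0) + (0,1)
step 1: (43, 3)  from 3·(14,1) + (1,0)
…
step 3: (100, 7)  from 1·(57,4) + (43,3)
…
step 6: (1414, 99)  from 1·(757,53) + (657,46)
step 7: (4999, 350)  from 3·(1414,99) + (757,53)
(x₁, y₁) = (4999, 350);  4999² − 204·350² = 1 ✓

4999 350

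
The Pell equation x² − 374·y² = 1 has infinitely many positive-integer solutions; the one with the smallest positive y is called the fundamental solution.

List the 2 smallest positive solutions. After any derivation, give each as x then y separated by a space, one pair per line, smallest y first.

√374 = [19; 2,1,18,1,2,38, …], period ℓ=6 (even) → k=5
step 0: (19, 1)  from 19·(1,0) + (0,1)
step 1: (39, 2)  from 2·(19,1) + (1,0)
step 2: (58, 3)  from 1·(39,2) + (19,1)
step 3: (1083, 56)  from 18·(58,3) + (39,2)
step 4: (1141, 59)  from 1·(1083,56) + (58,3)
step 5: (3365, 174)  from 2·(1141,59) + (1083,56)
fundamental: x₁=3365, y₁=174  (since 11323225 − 374·30276 = 1)
n=2: (3365,174)∘(3365,174) = (3365·3365+374·174·174, 3365·174+174·3365) = (22646449,1171020)

3365 174
22646449 1171020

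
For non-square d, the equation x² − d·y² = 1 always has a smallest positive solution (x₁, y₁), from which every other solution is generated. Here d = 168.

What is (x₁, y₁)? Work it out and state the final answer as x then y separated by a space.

13 1

√168 = [12; 1,24, …], period ℓ=2 (even) → k=1
i=0: a=12 ⇒ p=12, q=1
i=1: a=1 ⇒ p=13, q=1
→ (13, 1).  Check: 13²=169, 168·1²=168, difference 1.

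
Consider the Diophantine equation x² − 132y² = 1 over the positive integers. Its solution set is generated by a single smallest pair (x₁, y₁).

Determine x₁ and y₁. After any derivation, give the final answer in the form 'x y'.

d=132: √d = [11; 2,22] (ℓ=2, even), read p_1/q_1
k=0  a_k=11  p_k/q_k = 11/1
k=1  a_k=2  p_k/q_k = 23/2
(x₁, y₁) = (23, 2);  23² − 132·2² = 1 ✓

23 2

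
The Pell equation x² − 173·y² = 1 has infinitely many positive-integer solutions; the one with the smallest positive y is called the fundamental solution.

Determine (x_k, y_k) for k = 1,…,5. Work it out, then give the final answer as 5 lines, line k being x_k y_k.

2499849 190060
12498490045601 950242601880
62488675684008728649 4750926036134042180
312424506839974574118902401 23753195401006348176659760
1562028181998744709597444087746249 118758803540015886040113314710300

d=173: √d = [13; 6,1,1,6,26] (ℓ=5, odd), read p_9/q_9
a_0=13:  p_0=13·1+0=13,  q_0=13·0+1=1
a_1=6:  p_1=6·13+1=79,  q_1=6·1+0=6
a_2=1:  p_2=1·79+13=92,  q_2=1·6+1=7
a_3=1:  p_3=1·92+79=171,  q_3=1·7+6=13
…
a_5=26:  p_5=26·1118+171=29239,  q_5=26·85+13=2223
a_6=6:  p_6=6·29239+1118=176552,  q_6=6·2223+85=13423
a_7=1:  p_7=1·176552+29239=205791,  q_7=1·13423+2223=15646
a_8=1:  p_8=1·205791+176552=382343,  q_8=1·15646+13423=29069
a_9=6:  p_9=6·382343+205791=2499849,  q_9=6·29069+15646=190060
→ (2499849, 190060).  Check: 2499849²=6249245022801, 173·190060²=6249245022800, difference 1.
(x_2, y_2) = (2499849·2499849 + 173·190060·190060, 2499849·190060 + 190060·2499849) = (12498490045601, 950242601880)
(x_3, y_3) = (2499849·12498490045601 + 173·190060·950242601880, 2499849·950242601880 + 190060·12498490045601) = (62488675684008728649, 4750926036134042180)
(x_4, y_4) = (2499849·62488675684008728649 + 173·190060·4750926036134042180, 2499849·4750926036134042180 + 190060·62488675684008728649) = (312424506839974574118902401, 23753195401006348176659760)
(x_5, y_5) = (2499849·312424506839974574118902401 + 173·190060·23753195401006348176659760, 2499849·23753195401006348176659760 + 190060·312424506839974574118902401) = (1562028181998744709597444087746249, 118758803540015886040113314710300)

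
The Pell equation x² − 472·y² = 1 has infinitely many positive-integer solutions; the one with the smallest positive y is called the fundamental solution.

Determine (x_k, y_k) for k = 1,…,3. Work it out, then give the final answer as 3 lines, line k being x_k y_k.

[21; 1,2,1,1,1,…,2,1,42] for √472; ℓ=14 ⇒ convergent index 13
i=0: a=21 ⇒ p=21, q=1
…
i=2: a=2 ⇒ p=65, q=3
i=3: a=1 ⇒ p=87, q=4
i=4: a=1 ⇒ p=152, q=7
i=5: a=1 ⇒ p=239, q=11
i=6: a=4 ⇒ p=1108, q=51
i=7: a=5 ⇒ p=5779, q=266
i=8: a=4 ⇒ p=24224, q=1115
i=9: a=1 ⇒ p=30003, q=1381
i=10: a=1 ⇒ p=54227, q=2496
…
i=12: a=2 ⇒ p=222687, q=10250
i=13: a=1 ⇒ p=306917, q=14127
→ (306917, 14127).  Check: 306917²=94198044889, 472·14127²=94198044888, difference 1.
(x_2, y_2) = (306917·306917 + 472·14127·14127, 306917·14127 + 14127·306917) = (188396089777, 8671632918)
(x_3, y_3) = (306917·188396089777 + 472·14127·8671632918, 306917·8671632918 + 14127·188396089777) = (115643925371868101, 5322943120573485)

306917 14127
188396089777 8671632918
115643925371868101 5322943120573485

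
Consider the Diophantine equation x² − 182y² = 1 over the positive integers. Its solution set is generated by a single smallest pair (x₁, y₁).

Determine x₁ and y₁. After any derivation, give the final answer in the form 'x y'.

√182 → a₀=13, period (2,26); ℓ=2 even so k=1
i=0: a=13 ⇒ p=13, q=1
i=1: a=2 ⇒ p=27, q=2
(x₁, y₁) = (27, 2);  27² − 182·2² = 1 ✓

27 2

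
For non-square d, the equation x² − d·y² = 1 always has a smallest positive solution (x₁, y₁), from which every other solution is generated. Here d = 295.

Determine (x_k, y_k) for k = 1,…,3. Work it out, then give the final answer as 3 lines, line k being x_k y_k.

√295 = [17; 5,1,2,3,2,6,2,3,2,1,5,34, …], period ℓ=12 (even) → k=11
a_0=17:  p_0=17·1+0=17,  q_0=17·0+1=1
a_1=5:  p_1=5·17+1=86,  q_1=5·1+0=5
a_2=1:  p_2=1·86+17=103,  q_2=1·5+1=6
a_3=2:  p_3=2·103+86=292,  q_3=2·6+5=17
a_4=3:  p_4=3·292+103=979,  q_4=3·17+6=57
a_5=2:  p_5=2·979+292=2250,  q_5=2·57+17=131
…
a_7=2:  p_7=2·14479+2250=31208,  q_7=2·843+131=1817
a_8=3:  p_8=3·31208+14479=108103,  q_8=3·1817+843=6294
a_9=2:  p_9=2·108103+31208=247414,  q_9=2·6294+1817=14405
a_10=1:  p_10=1·247414+108103=355517,  q_10=1·14405+6294=20699
a_11=5:  p_11=5·355517+247414=2024999,  q_11=5·20699+14405=117900
→ (2024999, 117900).  Check: 2024999²=4100620950001, 295·117900²=4100620950000, difference 1.
n=2: (2024999,117900)∘(2024999,117900) = (2024999·2024999+295·117900·117900, 2024999·117900+117900·2024999) = (8201241900001,477494764200)
n=3: (8201241900001,477494764200)∘(2024999,117900) = (2024999·8201241900001+295·117900·477494764200, 2024999·477494764200+117900·8201241900001) = (33215013292518224999,1933852840020353700)

2024999 117900
8201241900001 477494764200
33215013292518224999 1933852840020353700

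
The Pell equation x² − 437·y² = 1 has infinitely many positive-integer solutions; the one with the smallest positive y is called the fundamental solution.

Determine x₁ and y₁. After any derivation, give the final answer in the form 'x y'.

d=437: √d = [20; 1,9,2,9,1,40] (ℓ=6, even), read p_5/q_5
a_0=20:  p_0=20·1+0=20,  q_0=20·0+1=1
…
a_3=2:  p_3=2·209+21=439,  q_3=2·10+1=21
a_4=9:  p_4=9·439+209=4160,  q_4=9·21+10=199
a_5=1:  p_5=1·4160+439=4599,  q_5=1·199+21=220
fundamental: x₁=4599, y₁=220  (since 21150801 − 437·48400 = 1)

4599 220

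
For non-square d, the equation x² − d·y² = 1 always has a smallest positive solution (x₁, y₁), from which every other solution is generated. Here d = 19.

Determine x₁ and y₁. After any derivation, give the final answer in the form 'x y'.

√19 → a₀=4, period (2,1,3,1,2,8); ℓ=6 even so k=5
a_0=4:  p_0=4·1+0=4,  q_0=4·0+1=1
…
a_3=3:  p_3=3·13+9=48,  q_3=3·3+2=11
a_4=1:  p_4=1·48+13=61,  q_4=1·11+3=14
a_5=2:  p_5=2·61+48=170,  q_5=2·14+11=39
(x₁, y₁) = (170, 39);  170² − 19·39² = 1 ✓

170 39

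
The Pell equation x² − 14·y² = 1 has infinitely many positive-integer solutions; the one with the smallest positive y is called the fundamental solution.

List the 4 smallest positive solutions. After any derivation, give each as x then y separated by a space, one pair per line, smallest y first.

√14 → a₀=3, period (1,2,1,6); ℓ=4 even so k=3
a_0=3:  p_0=3·1+0=3,  q_0=3·0+1=1
…
a_2=2:  p_2=2·4+3=11,  q_2=2·1+1=3
a_3=1:  p_3=1·11+4=15,  q_3=1·3+1=4
fundamental: x₁=15, y₁=4  (since 225 − 14·16 = 1)
k=2:  x_2 = 15·15+14·4·4 = 449,  y_2 = 15·4+4·15 = 120
k=3:  x_3 = 15·449+14·4·120 = 13455,  y_3 = 15·120+4·449 = 3596
k=4:  x_4 = 15·13455+14·4·3596 = 403201,  y_4 = 15·3596+4·13455 = 107760

15 4
449 120
13455 3596
403201 107760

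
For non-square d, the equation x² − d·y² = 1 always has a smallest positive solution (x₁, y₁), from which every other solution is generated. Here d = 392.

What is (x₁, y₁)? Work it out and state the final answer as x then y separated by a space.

99 5

d=392: √d = [19; 1,3,1,38] (ℓ=4, even), read p_3/q_3
i=0: a=19 ⇒ p=19, q=1
i=1: a=1 ⇒ p=20, q=1
i=2: a=3 ⇒ p=79, q=4
i=3: a=1 ⇒ p=99, q=5
→ (99, 5).  Check: 99²=9801, 392·5²=9800, difference 1.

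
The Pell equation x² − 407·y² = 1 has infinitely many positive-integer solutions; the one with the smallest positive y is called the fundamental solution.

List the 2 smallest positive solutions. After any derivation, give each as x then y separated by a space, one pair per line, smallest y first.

2663 132
14183137 703032

√407 = [20; 5,1,2,1,5,40, …], period ℓ=6 (even) → k=5
i=0: a=20 ⇒ p=20, q=1
…
i=4: a=1 ⇒ p=464, q=23
i=5: a=5 ⇒ p=2663, q=132
(x₁, y₁) = (2663, 132);  2663² − 407·132² = 1 ✓
k=2:  x_2 = 2663·2663+407·132·132 = 14183137,  y_2 = 2663·132+132·2663 = 703032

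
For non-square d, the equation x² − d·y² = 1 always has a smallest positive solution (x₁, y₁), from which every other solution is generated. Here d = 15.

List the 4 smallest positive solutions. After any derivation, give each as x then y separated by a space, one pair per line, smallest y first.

4 1
31 8
244 63
1921 496

√15 = [3; 1,6, …], period ℓ=2 (even) → k=1
step 0: (3, 1)  from 3·(1,0) + (0,1)
step 1: (4, 1)  from 1·(3,1) + (1,0)
→ (4, 1).  Check: 4²=16, 15·1²=15, difference 1.
(x_2, y_2) = (4·4 + 15·1·1, 4·1 + 1·4) = (31, 8)
(x_3, y_3) = (4·31 + 15·1·8, 4·8 + 1·31) = (244, 63)
(x_4, y_4) = (4·244 + 15·1·63, 4·63 + 1·244) = (1921, 496)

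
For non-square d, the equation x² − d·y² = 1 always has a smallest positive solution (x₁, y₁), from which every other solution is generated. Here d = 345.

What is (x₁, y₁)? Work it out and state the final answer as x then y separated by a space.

d=345: √d = [18; 1,1,2,1,6,1,2,1,1,36] (ℓ=10, even), read p_9/q_9
a_0=18:  p_0=18·1+0=18,  q_0=18·0+1=1
a_1=1:  p_1=1·18+1=19,  q_1=1·1+0=1
a_2=1:  p_2=1·19+18=37,  q_2=1·1+1=2
a_3=2:  p_3=2·37+19=93,  q_3=2·2+1=5
…
a_8=1:  p_8=1·2879+1003=3882,  q_8=1·155+54=209
a_9=1:  p_9=1·3882+2879=6761,  q_9=1·209+155=364
→ (6761, 364).  Check: 6761²=45711121, 345·364²=45711120, difference 1.

6761 364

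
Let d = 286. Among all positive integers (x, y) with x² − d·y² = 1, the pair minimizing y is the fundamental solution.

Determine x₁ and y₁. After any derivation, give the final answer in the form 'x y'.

561835 33222

√286 → a₀=16, period (1,10,3,3,2,3,3,10,1,32); ℓ=10 even so k=9
a_0=16:  p_0=16·1+0=16,  q_0=16·0+1=1
…
a_3=3:  p_3=3·186+17=575,  q_3=3·11+1=34
a_4=3:  p_4=3·575+186=1911,  q_4=3·34+11=113
a_5=2:  p_5=2·1911+575=4397,  q_5=2·113+34=260
…
a_7=3:  p_7=3·15102+4397=49703,  q_7=3·893+260=2939
a_8=10:  p_8=10·49703+15102=512132,  q_8=10·2939+893=30283
a_9=1:  p_9=1·512132+49703=561835,  q_9=1·30283+2939=33222
→ (561835, 33222).  Check: 561835²=315658567225, 286·33222²=315658567224, difference 1.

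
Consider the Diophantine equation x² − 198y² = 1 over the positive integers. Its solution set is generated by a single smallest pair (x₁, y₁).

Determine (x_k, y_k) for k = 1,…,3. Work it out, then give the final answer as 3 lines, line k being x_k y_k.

√198 = [14; 14,28, …], period ℓ=2 (even) → k=1
i=0: a=14 ⇒ p=14, q=1
i=1: a=14 ⇒ p=197, q=14
(x₁, y₁) = (197, 14);  197² − 198·14² = 1 ✓
n=2: (197,14)∘(197,14) = (197·197+198·14·14, 197·14+14·197) = (77617,5516)
n=3: (77617,5516)∘(197,14) = (197·77617+198·14·5516, 197·5516+14·77617) = (30580901,2173290)

197 14
77617 5516
30580901 2173290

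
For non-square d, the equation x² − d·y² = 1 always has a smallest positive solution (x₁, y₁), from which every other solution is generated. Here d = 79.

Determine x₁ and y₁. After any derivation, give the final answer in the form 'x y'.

80 9

d=79: √d = [8; 1,7,1,16] (ℓ=4, even), read p_3/q_3
a_0=8:  p_0=8·1+0=8,  q_0=8·0+1=1
a_1=1:  p_1=1·8+1=9,  q_1=1·1+0=1
a_2=7:  p_2=7·9+8=71,  q_2=7·1+1=8
a_3=1:  p_3=1·71+9=80,  q_3=1·8+1=9
→ (80, 9).  Check: 80²=6400, 79·9²=6399, difference 1.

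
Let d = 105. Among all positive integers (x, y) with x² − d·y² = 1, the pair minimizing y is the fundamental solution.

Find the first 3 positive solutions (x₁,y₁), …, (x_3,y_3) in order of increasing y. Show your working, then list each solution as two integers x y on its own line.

41 4
3361 328
275561 26892

[10; 4,20] for √105; ℓ=2 ⇒ convergent index 1
step 0: (10, 1)  from 10·(1,0) + (0,1)
step 1: (41, 4)  from 4·(10,1) + (1,0)
→ (41, 4).  Check: 41²=1681, 105·4²=1680, difference 1.
(41+4√105)^2 = 3361 + 328√105
(41+4√105)^3 = 275561 + 26892√105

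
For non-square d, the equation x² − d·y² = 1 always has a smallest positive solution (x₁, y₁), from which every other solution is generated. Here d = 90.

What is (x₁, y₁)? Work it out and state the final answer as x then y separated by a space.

√90 → a₀=9, period (2,18); ℓ=2 even so k=1
k=0  a_k=9  p_k/q_k = 9/1
k=1  a_k=2  p_k/q_k = 19/2
fundamental: x₁=19, y₁=2  (since 361 − 90·4 = 1)

19 2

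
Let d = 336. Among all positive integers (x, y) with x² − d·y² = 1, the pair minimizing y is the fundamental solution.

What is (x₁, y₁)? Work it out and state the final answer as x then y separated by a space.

d=336: √d = [18; 3,36] (ℓ=2, even), read p_1/q_1
step 0: (18, 1)  from 18·(1,0) + (0,1)
step 1: (55, 3)  from 3·(18,1) + (1,0)
→ (55, 3).  Check: 55²=3025, 336·3²=3024, difference 1.

55 3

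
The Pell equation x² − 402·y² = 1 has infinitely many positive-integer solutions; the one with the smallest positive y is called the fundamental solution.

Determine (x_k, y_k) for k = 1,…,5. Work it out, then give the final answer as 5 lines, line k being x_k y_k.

√402 → a₀=20, period (20,40); ℓ=2 even so k=1
k=0  a_k=20  p_k/q_k = 20/1
k=1  a_k=20  p_k/q_k = 401/20
(x₁, y₁) = (401, 20);  401² − 402·20² = 1 ✓
n=2: (401,20)∘(401,20) = (401·401+402·20·20, 401·20+20·401) = (321601,16040)
n=3: (321601,16040)∘(401,20) = (401·321601+402·20·16040, 401·16040+20·321601) = (257923601,12864060)
n=4: (257923601,12864060)∘(401,20) = (401·257923601+402·20·12864060, 401·12864060+20·257923601) = (206854406401,10316960080)
n=5: (206854406401,10316960080)∘(401,20) = (401·206854406401+402·20·10316960080, 401·10316960080+20·206854406401) = (165896976010001,8274189120100)

401 20
321601 16040
257923601 12864060
206854406401 10316960080
165896976010001 8274189120100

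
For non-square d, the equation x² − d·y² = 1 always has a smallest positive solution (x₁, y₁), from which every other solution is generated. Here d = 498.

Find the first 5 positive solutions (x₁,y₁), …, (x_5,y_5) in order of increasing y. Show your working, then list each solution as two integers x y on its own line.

179777 8056
64639539457 2896567024
23241404969742401 1041472259739240
8356540122426119709697 374465516875386131936
3004627427155559641130652737 134640574453571113022377304

√498 = [22; 3,6,22,6,3,44, …], period ℓ=6 (even) → k=5
k=0  a_k=22  p_k/q_k = 22/1
k=1  a_k=3  p_k/q_k = 67/3
…
k=4  a_k=6  p_k/q_k = 56794/2545
k=5  a_k=3  p_k/q_k = 179777/8056
→ (179777, 8056).  Check: 179777²=32319769729, 498·8056²=32319769728, difference 1.
(x_2, y_2) = (179777·179777 + 498·8056·8056, 179777·8056 + 8056·179777) = (64639539457, 2896567024)
(x_3, y_3) = (179777·64639539457 + 498·8056·2896567024, 179777·2896567024 + 8056·64639539457) = (23241404969742401, 1041472259739240)
(x_4, y_4) = (179777·23241404969742401 + 498·8056·1041472259739240, 179777·1041472259739240 + 8056·23241404969742401) = (8356540122426119709697, 374465516875386131936)
(x_5, y_5) = (179777·8356540122426119709697 + 498·8056·374465516875386131936, 179777·374465516875386131936 + 8056·8356540122426119709697) = (3004627427155559641130652737, 134640574453571113022377304)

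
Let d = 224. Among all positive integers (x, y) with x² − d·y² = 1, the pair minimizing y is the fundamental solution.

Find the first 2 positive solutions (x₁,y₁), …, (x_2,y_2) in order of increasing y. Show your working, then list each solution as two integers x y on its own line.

[14; 1,28] for √224; ℓ=2 ⇒ convergent index 1
i=0: a=14 ⇒ p=14, q=1
i=1: a=1 ⇒ p=15, q=1
(x₁, y₁) = (15, 1);  15² − 224·1² = 1 ✓
(15+1√224)^2 = 449 + 30√224

15 1
449 30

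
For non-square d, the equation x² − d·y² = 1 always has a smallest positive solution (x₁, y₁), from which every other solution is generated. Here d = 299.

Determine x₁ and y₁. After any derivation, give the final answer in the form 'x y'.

415 24

d=299: √d = [17; 3,2,3,34] (ℓ=4, even), read p_3/q_3
step 0: (17, 1)  from 17·(1,0) + (0,1)
step 1: (52, 3)  from 3·(17,1) + (1,0)
step 2: (121, 7)  from 2·(52,3) + (17,1)
step 3: (415, 24)  from 3·(121,7) + (52,3)
fundamental: x₁=415, y₁=24  (since 172225 − 299·576 = 1)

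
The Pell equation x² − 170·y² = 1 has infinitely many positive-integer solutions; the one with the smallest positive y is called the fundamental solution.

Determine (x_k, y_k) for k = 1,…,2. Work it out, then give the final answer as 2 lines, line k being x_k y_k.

√170 = [13; 26, …], period ℓ=1 (odd) → k=1
step 0: (13, 1)  from 13·(1,0) + (0,1)
step 1: (339, 26)  from 26·(13,1) + (1,0)
fundamental: x₁=339, y₁=26  (since 114921 − 170·676 = 1)
n=2: (339,26)∘(339,26) = (339·339+170·26·26, 339·26+26·339) = (229841,17628)

339 26
229841 17628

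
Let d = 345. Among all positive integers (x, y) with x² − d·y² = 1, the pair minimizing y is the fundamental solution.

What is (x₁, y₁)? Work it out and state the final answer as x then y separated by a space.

d=345: √d = [18; 1,1,2,1,6,1,2,1,1,36] (ℓ=10, even), read p_9/q_9
k=0  a_k=18  p_k/q_k = 18/1
k=1  a_k=1  p_k/q_k = 19/1
k=2  a_k=1  p_k/q_k = 37/2
k=3  a_k=2  p_k/q_k = 93/5
…
k=5  a_k=6  p_k/q_k = 873/47
k=6  a_k=1  p_k/q_k = 1003/54
k=7  a_k=2  p_k/q_k = 2879/155
k=8  a_k=1  p_k/q_k = 3882/209
k=9  a_k=1  p_k/q_k = 6761/364
fundamental: x₁=6761, y₁=364  (since 45711121 − 345·132496 = 1)

6761 364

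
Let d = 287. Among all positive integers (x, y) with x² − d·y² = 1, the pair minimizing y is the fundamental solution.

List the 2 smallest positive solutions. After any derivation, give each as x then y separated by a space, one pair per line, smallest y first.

√287 → a₀=16, period (1,15,1,32); ℓ=4 even so k=3
step 0: (16, 1)  from 16·(1,0) + (0,1)
…
step 2: (271, 16)  from 15·(17,1) + (16,1)
step 3: (288, 17)  from 1·(271,16) + (17,1)
(x₁, y₁) = (288, 17);  288² − 287·17² = 1 ✓
(288+17√287)^2 = 165887 + 9792√287

288 17
165887 9792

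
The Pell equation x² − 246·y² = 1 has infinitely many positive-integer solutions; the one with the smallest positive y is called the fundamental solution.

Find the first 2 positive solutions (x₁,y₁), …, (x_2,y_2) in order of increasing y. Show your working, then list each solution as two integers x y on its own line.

88805 5662
15772656049 1005627820

[15; 1,2,5,1,14,1,5,2,1,30] for √246; ℓ=10 ⇒ convergent index 9
step 0: (15, 1)  from 15·(1,0) + (0,1)
…
step 4: (298, 19)  from 1·(251,16) + (47,3)
…
step 6: (4721, 301)  from 1·(4423,282) + (298,19)
step 7: (28028, 1787)  from 5·(4721,301) + (4423,282)
step 8: (60777, 3875)  from 2·(28028,1787) + (4721,301)
step 9: (88805, 5662)  from 1·(60777,3875) + (28028,1787)
(x₁, y₁) = (88805, 5662);  88805² − 246·5662² = 1 ✓
(x_2, y_2) = (88805·88805 + 246·5662·5662, 88805·5662 + 5662·88805) = (15772656049, 1005627820)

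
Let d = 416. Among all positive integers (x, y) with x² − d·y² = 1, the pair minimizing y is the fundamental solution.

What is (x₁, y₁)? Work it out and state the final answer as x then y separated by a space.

√416 = [20; 2,1,1,9,1,1,2,40, …], period ℓ=8 (even) → k=7
a_0=20:  p_0=20·1+0=20,  q_0=20·0+1=1
a_1=2:  p_1=2·20+1=41,  q_1=2·1+0=2
a_2=1:  p_2=1·41+20=61,  q_2=1·2+1=3
…
a_4=9:  p_4=9·102+61=979,  q_4=9·5+3=48
a_5=1:  p_5=1·979+102=1081,  q_5=1·48+5=53
a_6=1:  p_6=1·1081+979=2060,  q_6=1·53+48=101
a_7=2:  p_7=2·2060+1081=5201,  q_7=2·101+53=255
(x₁, y₁) = (5201, 255);  5201² − 416·255² = 1 ✓

5201 255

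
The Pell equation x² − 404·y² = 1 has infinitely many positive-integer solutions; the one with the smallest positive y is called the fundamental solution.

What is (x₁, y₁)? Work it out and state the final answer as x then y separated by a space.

√404 → a₀=20, period (10,40); ℓ=2 even so k=1
i=0: a=20 ⇒ p=20, q=1
i=1: a=10 ⇒ p=201, q=10
fundamental: x₁=201, y₁=10  (since 40401 − 404·100 = 1)

201 10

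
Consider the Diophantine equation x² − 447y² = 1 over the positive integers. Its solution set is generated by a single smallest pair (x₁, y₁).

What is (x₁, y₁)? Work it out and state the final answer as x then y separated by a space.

√447 → a₀=21, period (7,42); ℓ=2 even so k=1
step 0: (21, 1)  from 21·(1,0) + (0,1)
step 1: (148, 7)  from 7·(21,1) + (1,0)
(x₁, y₁) = (148, 7);  148² − 447·7² = 1 ✓

148 7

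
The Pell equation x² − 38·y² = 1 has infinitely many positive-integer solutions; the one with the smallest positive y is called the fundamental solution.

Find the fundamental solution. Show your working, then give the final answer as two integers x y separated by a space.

√38 = [6; 6,12, …], period ℓ=2 (even) → k=1
k=0  a_k=6  p_k/q_k = 6/1
k=1  a_k=6  p_k/q_k = 37/6
fundamental: x₁=37, y₁=6  (since 1369 − 38·36 = 1)

37 6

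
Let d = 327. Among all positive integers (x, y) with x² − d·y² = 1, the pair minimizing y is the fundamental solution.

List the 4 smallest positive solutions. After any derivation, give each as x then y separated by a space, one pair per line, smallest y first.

217 12
94177 5208
40872601 2260260
17738614657 980947632

√327 → a₀=18, period (12,36); ℓ=2 even so k=1
i=0: a=18 ⇒ p=18, q=1
i=1: a=12 ⇒ p=217, q=12
fundamental: x₁=217, y₁=12  (since 47089 − 327·144 = 1)
n=2: (217,12)∘(217,12) = (217·217+327·12·12, 217·12+12·217) = (94177,5208)
n=3: (94177,5208)∘(217,12) = (217·94177+327·12·5208, 217·5208+12·94177) = (40872601,2260260)
n=4: (40872601,2260260)∘(217,12) = (217·40872601+327·12·2260260, 217·2260260+12·40872601) = (17738614657,980947632)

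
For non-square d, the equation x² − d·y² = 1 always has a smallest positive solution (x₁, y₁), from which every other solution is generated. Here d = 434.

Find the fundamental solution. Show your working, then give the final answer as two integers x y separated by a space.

√434 = [20; 1,4,1,40, …], period ℓ=4 (even) → k=3
i=0: a=20 ⇒ p=20, q=1
…
i=2: a=4 ⇒ p=104, q=5
i=3: a=1 ⇒ p=125, q=6
fundamental: x₁=125, y₁=6  (since 15625 − 434·36 = 1)

125 6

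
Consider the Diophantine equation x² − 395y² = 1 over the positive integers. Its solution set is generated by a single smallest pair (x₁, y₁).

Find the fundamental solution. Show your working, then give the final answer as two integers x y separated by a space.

159 8

√395 → a₀=19, period (1,6,1,38); ℓ=4 even so k=3
k=0  a_k=19  p_k/q_k = 19/1
k=1  a_k=1  p_k/q_k = 20/1
k=2  a_k=6  p_k/q_k = 139/7
k=3  a_k=1  p_k/q_k = 159/8
→ (159, 8).  Check: 159²=25281, 395·8²=25280, difference 1.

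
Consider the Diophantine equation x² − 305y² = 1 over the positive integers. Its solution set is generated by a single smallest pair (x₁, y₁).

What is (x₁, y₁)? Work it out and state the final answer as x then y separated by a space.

[17; 2,6,2,34] for √305; ℓ=4 ⇒ convergent index 3
a_0=17:  p_0=17·1+0=17,  q_0=17·0+1=1
a_1=2:  p_1=2·17+1=35,  q_1=2·1+0=2
a_2=6:  p_2=6·35+17=227,  q_2=6·2+1=13
a_3=2:  p_3=2·227+35=489,  q_3=2·13+2=28
(x₁, y₁) = (489, 28);  489² − 305·28² = 1 ✓

489 28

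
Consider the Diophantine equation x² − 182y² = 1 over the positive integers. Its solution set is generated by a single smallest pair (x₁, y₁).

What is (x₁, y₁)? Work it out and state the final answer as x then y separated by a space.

√182 = [13; 2,26, …], period ℓ=2 (even) → k=1
step 0: (13, 1)  from 13·(1,0) + (0,1)
step 1: (27, 2)  from 2·(13,1) + (1,0)
fundamental: x₁=27, y₁=2  (since 729 − 182·4 = 1)

27 2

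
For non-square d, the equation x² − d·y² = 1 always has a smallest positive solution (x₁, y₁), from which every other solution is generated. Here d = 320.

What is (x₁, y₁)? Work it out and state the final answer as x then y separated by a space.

161 9

√320 → a₀=17, period (1,7,1,34); ℓ=4 even so k=3
step 0: (17, 1)  from 17·(1,0) + (0,1)
…
step 2: (143, 8)  from 7·(18,1) + (17,1)
step 3: (161, 9)  from 1·(143,8) + (18,1)
fundamental: x₁=161, y₁=9  (since 25921 − 320·81 = 1)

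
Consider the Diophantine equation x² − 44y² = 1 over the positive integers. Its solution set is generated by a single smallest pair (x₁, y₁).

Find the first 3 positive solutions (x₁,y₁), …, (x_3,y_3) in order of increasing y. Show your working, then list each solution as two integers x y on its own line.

199 30
79201 11940
31521799 4752090

√44 → a₀=6, period (1,1,1,2,1,1,1,12); ℓ=8 even so k=7
a_0=6:  p_0=6·1+0=6,  q_0=6·0+1=1
a_1=1:  p_1=1·6+1=7,  q_1=1·1+0=1
a_2=1:  p_2=1·7+6=13,  q_2=1·1+1=2
a_3=1:  p_3=1·13+7=20,  q_3=1·2+1=3
…
a_6=1:  p_6=1·73+53=126,  q_6=1·11+8=19
a_7=1:  p_7=1·126+73=199,  q_7=1·19+11=30
→ (199, 30).  Check: 199²=39601, 44·30²=39600, difference 1.
n=2: (199,30)∘(199,30) = (199·199+44·30·30, 199·30+30·199) = (79201,11940)
n=3: (79201,11940)∘(199,30) = (199·79201+44·30·11940, 199·11940+30·79201) = (31521799,4752090)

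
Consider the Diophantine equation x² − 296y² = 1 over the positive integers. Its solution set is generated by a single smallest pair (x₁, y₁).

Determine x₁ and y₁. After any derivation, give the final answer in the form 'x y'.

√296 → a₀=17, period (4,1,7,1,4,34); ℓ=6 even so k=5
a_0=17:  p_0=17·1+0=17,  q_0=17·0+1=1
…
a_4=1:  p_4=1·671+86=757,  q_4=1·39+5=44
a_5=4:  p_5=4·757+671=3699,  q_5=4·44+39=215
(x₁, y₁) = (3699, 215);  3699² − 296·215² = 1 ✓

3699 215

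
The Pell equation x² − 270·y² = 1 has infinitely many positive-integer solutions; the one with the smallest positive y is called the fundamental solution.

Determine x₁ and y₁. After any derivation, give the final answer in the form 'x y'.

5291 322

[16; 2,3,6,3,2,32] for √270; ℓ=6 ⇒ convergent index 5
a_0=16:  p_0=16·1+0=16,  q_0=16·0+1=1
a_1=2:  p_1=2·16+1=33,  q_1=2·1+0=2
a_2=3:  p_2=3·33+16=115,  q_2=3·2+1=7
a_3=6:  p_3=6·115+33=723,  q_3=6·7+2=44
a_4=3:  p_4=3·723+115=2284,  q_4=3·44+7=139
a_5=2:  p_5=2·2284+723=5291,  q_5=2·139+44=322
→ (5291, 322).  Check: 5291²=27994681, 270·322²=27994680, difference 1.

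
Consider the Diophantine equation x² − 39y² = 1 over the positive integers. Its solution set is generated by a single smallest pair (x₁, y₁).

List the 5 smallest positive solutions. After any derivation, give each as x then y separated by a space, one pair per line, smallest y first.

√39 → a₀=6, period (4,12); ℓ=2 even so k=1
i=0: a=6 ⇒ p=6, q=1
i=1: a=4 ⇒ p=25, q=4
fundamental: x₁=25, y₁=4  (since 625 − 39·16 = 1)
(x_2, y_2) = (25·25 + 39·4·4, 25·4 + 4·25) = (1249, 200)
(x_3, y_3) = (25·1249 + 39·4·200, 25·200 + 4·1249) = (62425, 9996)
(x_4, y_4) = (25·62425 + 39·4·9996, 25·9996 + 4·62425) = (3120001, 499600)
(x_5, y_5) = (25·3120001 + 39·4·499600, 25·499600 + 4·3120001) = (155937625, 24970004)

25 4
1249 200
62425 9996
3120001 499600
155937625 24970004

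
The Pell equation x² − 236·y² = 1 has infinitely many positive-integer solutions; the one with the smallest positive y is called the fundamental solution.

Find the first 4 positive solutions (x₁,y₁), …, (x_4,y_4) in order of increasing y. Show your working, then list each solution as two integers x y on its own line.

561799 36570
631236232801 41089978860
709255768702176199 46168618067101710
796918363201596536611201 51874966922918257173720

d=236: √d = [15; 2,1,3,5,1,6,1,5,3,1,2,30] (ℓ=12, even), read p_11/q_11
k=0  a_k=15  p_k/q_k = 15/1
…
k=6  a_k=6  p_k/q_k = 7251/472
k=7  a_k=1  p_k/q_k = 8311/541
…
k=9  a_k=3  p_k/q_k = 154729/10072
k=10  a_k=1  p_k/q_k = 203535/13249
k=11  a_k=2  p_k/q_k = 561799/36570
→ (561799, 36570).  Check: 561799²=315618116401, 236·36570²=315618116400, difference 1.
k=2:  x_2 = 561799·561799+236·36570·36570 = 631236232801,  y_2 = 561799·36570+36570·561799 = 41089978860
k=3:  x_3 = 561799·631236232801+236·36570·41089978860 = 709255768702176199,  y_3 = 561799·41089978860+36570·631236232801 = 46168618067101710
k=4:  x_4 = 561799·709255768702176199+236·36570·46168618067101710 = 796918363201596536611201,  y_4 = 561799·46168618067101710+36570·709255768702176199 = 51874966922918257173720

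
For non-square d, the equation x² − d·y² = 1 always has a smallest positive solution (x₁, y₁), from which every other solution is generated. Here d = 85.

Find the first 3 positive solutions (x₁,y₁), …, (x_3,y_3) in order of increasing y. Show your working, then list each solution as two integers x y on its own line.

√85 = [9; 4,1,1,4,18, …], period ℓ=5 (odd) → k=9
step 0: (9, 1)  from 9·(1,0) + (0,1)
step 1: (37, 4)  from 4·(9,1) + (1,0)
step 2: (46, 5)  from 1·(37,4) + (9,1)
step 3: (83, 9)  from 1·(46,5) + (37,4)
step 4: (378, 41)  from 4·(83,9) + (46,5)
…
step 6: (27926, 3029)  from 4·(6887,747) + (378,41)
…
step 8: (62739, 6805)  from 1·(34813,3776) + (27926,3029)
step 9: (285769, 30996)  from 4·(62739,6805) + (34813,3776)
(x₁, y₁) = (285769, 30996);  285769² − 85·30996² = 1 ✓
(285769+30996√85)^2 = 163327842721 + 17715391848√85
(285769+30996√85)^3 = 93348068572789129 + 10125019625991228√85

285769 30996
163327842721 17715391848
93348068572789129 10125019625991228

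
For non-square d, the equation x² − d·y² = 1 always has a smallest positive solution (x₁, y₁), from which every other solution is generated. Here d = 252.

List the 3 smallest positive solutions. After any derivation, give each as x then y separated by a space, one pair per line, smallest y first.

127 8
32257 2032
8193151 516120

d=252: √d = [15; 1,6,1,30] (ℓ=4, even), read p_3/q_3
k=0  a_k=15  p_k/q_k = 15/1
k=1  a_k=1  p_k/q_k = 16/1
k=2  a_k=6  p_k/q_k = 111/7
k=3  a_k=1  p_k/q_k = 127/8
fundamental: x₁=127, y₁=8  (since 16129 − 252·64 = 1)
(127+8√252)^2 = 32257 + 2032√252
(127+8√252)^3 = 8193151 + 516120√252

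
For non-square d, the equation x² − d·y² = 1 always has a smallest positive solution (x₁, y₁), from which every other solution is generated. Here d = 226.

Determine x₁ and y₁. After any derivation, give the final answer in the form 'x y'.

451 30

√226 = [15; 30, …], period ℓ=1 (odd) → k=1
a_0=15:  p_0=15·1+0=15,  q_0=15·0+1=1
a_1=30:  p_1=30·15+1=451,  q_1=30·1+0=30
(x₁, y₁) = (451, 30);  451² − 226·30² = 1 ✓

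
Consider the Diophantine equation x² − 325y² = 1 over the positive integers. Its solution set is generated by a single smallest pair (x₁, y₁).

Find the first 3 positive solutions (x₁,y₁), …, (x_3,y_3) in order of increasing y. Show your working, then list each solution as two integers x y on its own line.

d=325: √d = [18; 36] (ℓ=1, odd), read p_1/q_1
k=0  a_k=18  p_k/q_k = 18/1
k=1  a_k=36  p_k/q_k = 649/36
(x₁, y₁) = (649, 36);  649² − 325·36² = 1 ✓
(x_2, y_2) = (649·649 + 325·36·36, 649·36 + 36·649) = (842401, 46728)
(x_3, y_3) = (649·842401 + 325·36·46728, 649·46728 + 36·842401) = (1093435849, 60652908)

649 36
842401 46728
1093435849 60652908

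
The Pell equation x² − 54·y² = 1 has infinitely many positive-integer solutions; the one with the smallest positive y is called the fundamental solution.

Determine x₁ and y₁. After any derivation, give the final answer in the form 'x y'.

√54 → a₀=7, period (2,1,6,1,2,14); ℓ=6 even so k=5
a_0=7:  p_0=7·1+0=7,  q_0=7·0+1=1
a_1=2:  p_1=2·7+1=15,  q_1=2·1+0=2
a_2=1:  p_2=1·15+7=22,  q_2=1·2+1=3
a_3=6:  p_3=6·22+15=147,  q_3=6·3+2=20
a_4=1:  p_4=1·147+22=169,  q_4=1·20+3=23
a_5=2:  p_5=2·169+147=485,  q_5=2·23+20=66
→ (485, 66).  Check: 485²=235225, 54·66²=235224, difference 1.

485 66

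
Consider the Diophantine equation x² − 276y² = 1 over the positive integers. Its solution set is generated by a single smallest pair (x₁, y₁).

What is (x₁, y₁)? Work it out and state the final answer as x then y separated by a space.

√276 = [16; 1,1,1,1,2,2,2,1,1,1,1,32, …], period ℓ=12 (even) → k=11
step 0: (16, 1)  from 16·(1,0) + (0,1)
step 1: (17, 1)  from 1·(16,1) + (1,0)
…
step 3: (50, 3)  from 1·(33,2) + (17,1)
…
step 6: (515, 31)  from 2·(216,13) + (83,5)
step 7: (1246, 75)  from 2·(515,31) + (216,13)
step 8: (1761, 106)  from 1·(1246,75) + (515,31)
step 9: (3007, 181)  from 1·(1761,106) + (1246,75)
step 10: (4768, 287)  from 1·(3007,181) + (1761,106)
step 11: (7775, 468)  from 1·(4768,287) + (3007,181)
→ (7775, 468).  Check: 7775²=60450625, 276·468²=60450624, difference 1.

7775 468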